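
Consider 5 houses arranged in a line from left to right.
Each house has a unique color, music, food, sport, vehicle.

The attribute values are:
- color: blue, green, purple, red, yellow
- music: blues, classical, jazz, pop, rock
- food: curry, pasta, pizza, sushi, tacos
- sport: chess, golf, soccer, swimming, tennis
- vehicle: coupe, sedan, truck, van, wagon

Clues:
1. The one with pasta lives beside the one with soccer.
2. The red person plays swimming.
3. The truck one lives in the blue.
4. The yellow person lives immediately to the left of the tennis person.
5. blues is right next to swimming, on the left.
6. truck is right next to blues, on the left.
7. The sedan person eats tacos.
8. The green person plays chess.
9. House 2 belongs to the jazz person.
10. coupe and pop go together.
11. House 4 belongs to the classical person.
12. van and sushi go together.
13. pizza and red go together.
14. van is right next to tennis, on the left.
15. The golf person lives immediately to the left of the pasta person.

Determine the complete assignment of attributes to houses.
Solution:

House | Color | Music | Food | Sport | Vehicle
----------------------------------------------
  1   | yellow | rock | sushi | golf | van
  2   | blue | jazz | pasta | tennis | truck
  3   | purple | blues | tacos | soccer | sedan
  4   | red | classical | pizza | swimming | wagon
  5   | green | pop | curry | chess | coupe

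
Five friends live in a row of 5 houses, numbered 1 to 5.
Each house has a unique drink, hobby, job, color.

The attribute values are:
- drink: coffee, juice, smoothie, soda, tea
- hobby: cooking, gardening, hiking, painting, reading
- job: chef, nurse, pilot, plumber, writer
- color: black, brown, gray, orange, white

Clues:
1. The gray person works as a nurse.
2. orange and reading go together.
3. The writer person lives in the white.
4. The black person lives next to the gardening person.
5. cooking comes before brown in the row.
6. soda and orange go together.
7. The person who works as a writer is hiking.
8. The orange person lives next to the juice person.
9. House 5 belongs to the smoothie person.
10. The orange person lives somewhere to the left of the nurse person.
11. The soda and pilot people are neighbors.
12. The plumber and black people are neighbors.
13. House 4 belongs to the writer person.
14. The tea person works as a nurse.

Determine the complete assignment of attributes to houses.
Solution:

House | Drink | Hobby | Job | Color
-----------------------------------
  1   | soda | reading | plumber | orange
  2   | juice | cooking | pilot | black
  3   | tea | gardening | nurse | gray
  4   | coffee | hiking | writer | white
  5   | smoothie | painting | chef | brown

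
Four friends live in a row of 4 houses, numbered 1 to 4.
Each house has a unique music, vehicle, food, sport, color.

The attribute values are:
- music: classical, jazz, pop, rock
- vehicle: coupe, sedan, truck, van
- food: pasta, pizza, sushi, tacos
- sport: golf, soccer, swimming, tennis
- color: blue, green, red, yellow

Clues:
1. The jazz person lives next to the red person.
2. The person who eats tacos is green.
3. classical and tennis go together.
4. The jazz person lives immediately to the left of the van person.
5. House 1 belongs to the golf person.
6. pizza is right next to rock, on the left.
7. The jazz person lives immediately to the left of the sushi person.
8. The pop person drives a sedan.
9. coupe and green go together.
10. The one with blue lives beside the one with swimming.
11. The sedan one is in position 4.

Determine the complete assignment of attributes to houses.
Solution:

House | Music | Vehicle | Food | Sport | Color
----------------------------------------------
  1   | jazz | truck | pizza | golf | blue
  2   | rock | van | sushi | swimming | red
  3   | classical | coupe | tacos | tennis | green
  4   | pop | sedan | pasta | soccer | yellow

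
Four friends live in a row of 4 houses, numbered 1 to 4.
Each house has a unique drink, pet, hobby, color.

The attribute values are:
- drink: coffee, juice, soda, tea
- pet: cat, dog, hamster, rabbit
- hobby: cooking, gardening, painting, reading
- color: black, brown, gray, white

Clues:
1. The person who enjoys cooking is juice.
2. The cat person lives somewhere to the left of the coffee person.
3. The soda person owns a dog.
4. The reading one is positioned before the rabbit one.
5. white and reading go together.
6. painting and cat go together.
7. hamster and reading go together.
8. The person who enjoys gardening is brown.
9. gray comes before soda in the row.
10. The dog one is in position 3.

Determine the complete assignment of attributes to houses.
Solution:

House | Drink | Pet | Hobby | Color
-----------------------------------
  1   | tea | cat | painting | gray
  2   | coffee | hamster | reading | white
  3   | soda | dog | gardening | brown
  4   | juice | rabbit | cooking | black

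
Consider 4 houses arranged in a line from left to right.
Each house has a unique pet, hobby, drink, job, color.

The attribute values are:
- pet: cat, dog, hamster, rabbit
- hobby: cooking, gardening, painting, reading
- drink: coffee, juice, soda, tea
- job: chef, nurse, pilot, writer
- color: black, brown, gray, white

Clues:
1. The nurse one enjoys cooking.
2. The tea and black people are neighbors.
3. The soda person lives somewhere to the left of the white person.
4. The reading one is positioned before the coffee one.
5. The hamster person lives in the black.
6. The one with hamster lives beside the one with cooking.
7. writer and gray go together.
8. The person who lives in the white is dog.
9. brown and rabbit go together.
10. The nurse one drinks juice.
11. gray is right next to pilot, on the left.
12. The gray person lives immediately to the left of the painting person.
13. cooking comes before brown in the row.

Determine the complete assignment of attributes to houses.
Solution:

House | Pet | Hobby | Drink | Job | Color
-----------------------------------------
  1   | cat | reading | tea | writer | gray
  2   | hamster | painting | soda | pilot | black
  3   | dog | cooking | juice | nurse | white
  4   | rabbit | gardening | coffee | chef | brown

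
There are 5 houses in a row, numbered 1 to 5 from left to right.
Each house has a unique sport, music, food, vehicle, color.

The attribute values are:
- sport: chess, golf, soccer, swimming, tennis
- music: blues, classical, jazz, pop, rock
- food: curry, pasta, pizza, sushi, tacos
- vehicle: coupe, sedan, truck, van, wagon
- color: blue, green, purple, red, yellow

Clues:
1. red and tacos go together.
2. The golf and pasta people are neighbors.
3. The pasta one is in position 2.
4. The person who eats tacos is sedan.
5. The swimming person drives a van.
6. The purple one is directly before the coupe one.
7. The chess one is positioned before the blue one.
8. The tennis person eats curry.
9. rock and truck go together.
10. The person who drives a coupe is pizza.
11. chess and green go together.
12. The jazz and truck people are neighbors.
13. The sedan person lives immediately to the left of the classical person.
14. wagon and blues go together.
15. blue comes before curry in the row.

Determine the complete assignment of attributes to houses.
Solution:

House | Sport | Music | Food | Vehicle | Color
----------------------------------------------
  1   | golf | pop | tacos | sedan | red
  2   | swimming | classical | pasta | van | purple
  3   | chess | jazz | pizza | coupe | green
  4   | soccer | rock | sushi | truck | blue
  5   | tennis | blues | curry | wagon | yellow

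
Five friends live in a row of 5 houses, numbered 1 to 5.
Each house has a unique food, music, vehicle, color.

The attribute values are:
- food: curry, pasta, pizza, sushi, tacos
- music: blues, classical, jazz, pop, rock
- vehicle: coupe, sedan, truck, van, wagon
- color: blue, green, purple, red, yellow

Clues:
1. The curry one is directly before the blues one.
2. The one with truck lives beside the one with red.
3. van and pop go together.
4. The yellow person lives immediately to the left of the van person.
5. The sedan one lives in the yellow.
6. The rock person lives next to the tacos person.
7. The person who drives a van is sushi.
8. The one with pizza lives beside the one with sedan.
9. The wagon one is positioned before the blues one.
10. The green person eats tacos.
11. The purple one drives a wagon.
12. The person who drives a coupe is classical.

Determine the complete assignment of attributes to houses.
Solution:

House | Food | Music | Vehicle | Color
--------------------------------------
  1   | curry | rock | wagon | purple
  2   | tacos | blues | truck | green
  3   | pizza | classical | coupe | red
  4   | pasta | jazz | sedan | yellow
  5   | sushi | pop | van | blue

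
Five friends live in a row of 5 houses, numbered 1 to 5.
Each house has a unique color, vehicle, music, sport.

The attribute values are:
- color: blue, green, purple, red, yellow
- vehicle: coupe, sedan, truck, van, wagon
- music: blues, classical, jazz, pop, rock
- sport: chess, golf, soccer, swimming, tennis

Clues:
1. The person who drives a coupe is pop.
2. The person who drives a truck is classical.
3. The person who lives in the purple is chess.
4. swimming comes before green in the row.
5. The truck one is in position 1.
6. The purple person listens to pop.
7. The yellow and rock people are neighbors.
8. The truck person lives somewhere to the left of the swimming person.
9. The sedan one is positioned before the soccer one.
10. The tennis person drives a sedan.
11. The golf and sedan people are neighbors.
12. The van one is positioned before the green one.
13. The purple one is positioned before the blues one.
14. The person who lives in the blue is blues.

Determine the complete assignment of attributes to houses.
Solution:

House | Color | Vehicle | Music | Sport
---------------------------------------
  1   | yellow | truck | classical | golf
  2   | red | sedan | rock | tennis
  3   | purple | coupe | pop | chess
  4   | blue | van | blues | swimming
  5   | green | wagon | jazz | soccer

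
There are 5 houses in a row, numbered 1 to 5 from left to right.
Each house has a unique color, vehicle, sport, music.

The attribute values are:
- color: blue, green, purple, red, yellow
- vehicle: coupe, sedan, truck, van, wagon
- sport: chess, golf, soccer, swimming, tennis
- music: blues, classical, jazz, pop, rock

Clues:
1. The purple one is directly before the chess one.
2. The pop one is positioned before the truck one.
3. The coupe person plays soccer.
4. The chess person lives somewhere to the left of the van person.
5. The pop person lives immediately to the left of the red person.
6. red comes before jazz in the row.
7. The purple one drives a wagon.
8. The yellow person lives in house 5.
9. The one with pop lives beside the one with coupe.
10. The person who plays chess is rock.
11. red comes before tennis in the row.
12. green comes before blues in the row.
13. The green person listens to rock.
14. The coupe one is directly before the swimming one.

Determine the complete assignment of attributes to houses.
Solution:

House | Color | Vehicle | Sport | Music
---------------------------------------
  1   | blue | sedan | golf | pop
  2   | red | coupe | soccer | classical
  3   | purple | wagon | swimming | jazz
  4   | green | truck | chess | rock
  5   | yellow | van | tennis | blues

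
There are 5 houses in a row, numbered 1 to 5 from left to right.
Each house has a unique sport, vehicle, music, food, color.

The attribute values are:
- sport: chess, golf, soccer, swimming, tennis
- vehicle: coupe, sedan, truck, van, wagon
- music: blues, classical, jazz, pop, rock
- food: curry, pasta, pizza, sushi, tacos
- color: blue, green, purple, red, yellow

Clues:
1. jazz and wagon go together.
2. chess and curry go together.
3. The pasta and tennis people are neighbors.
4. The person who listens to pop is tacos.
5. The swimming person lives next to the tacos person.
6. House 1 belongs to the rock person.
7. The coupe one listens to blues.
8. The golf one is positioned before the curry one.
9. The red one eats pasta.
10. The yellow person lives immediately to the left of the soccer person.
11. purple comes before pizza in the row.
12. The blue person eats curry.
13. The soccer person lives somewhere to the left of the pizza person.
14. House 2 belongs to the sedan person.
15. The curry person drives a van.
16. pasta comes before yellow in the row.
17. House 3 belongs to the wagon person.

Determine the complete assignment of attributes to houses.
Solution:

House | Sport | Vehicle | Music | Food | Color
----------------------------------------------
  1   | swimming | truck | rock | pasta | red
  2   | tennis | sedan | pop | tacos | yellow
  3   | soccer | wagon | jazz | sushi | purple
  4   | golf | coupe | blues | pizza | green
  5   | chess | van | classical | curry | blue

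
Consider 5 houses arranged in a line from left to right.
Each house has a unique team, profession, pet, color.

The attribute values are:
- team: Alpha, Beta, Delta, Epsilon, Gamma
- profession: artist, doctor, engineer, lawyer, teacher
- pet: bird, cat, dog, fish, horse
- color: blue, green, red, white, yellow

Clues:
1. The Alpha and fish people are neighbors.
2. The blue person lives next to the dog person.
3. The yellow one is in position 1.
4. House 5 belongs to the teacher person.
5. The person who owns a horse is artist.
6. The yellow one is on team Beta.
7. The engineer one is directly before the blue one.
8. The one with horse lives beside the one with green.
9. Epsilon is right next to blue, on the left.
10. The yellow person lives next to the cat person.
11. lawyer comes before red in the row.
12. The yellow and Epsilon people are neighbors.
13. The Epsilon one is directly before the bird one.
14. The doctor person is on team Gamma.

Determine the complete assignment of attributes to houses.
Solution:

House | Team | Profession | Pet | Color
---------------------------------------
  1   | Beta | artist | horse | yellow
  2   | Epsilon | engineer | cat | green
  3   | Gamma | doctor | bird | blue
  4   | Alpha | lawyer | dog | white
  5   | Delta | teacher | fish | red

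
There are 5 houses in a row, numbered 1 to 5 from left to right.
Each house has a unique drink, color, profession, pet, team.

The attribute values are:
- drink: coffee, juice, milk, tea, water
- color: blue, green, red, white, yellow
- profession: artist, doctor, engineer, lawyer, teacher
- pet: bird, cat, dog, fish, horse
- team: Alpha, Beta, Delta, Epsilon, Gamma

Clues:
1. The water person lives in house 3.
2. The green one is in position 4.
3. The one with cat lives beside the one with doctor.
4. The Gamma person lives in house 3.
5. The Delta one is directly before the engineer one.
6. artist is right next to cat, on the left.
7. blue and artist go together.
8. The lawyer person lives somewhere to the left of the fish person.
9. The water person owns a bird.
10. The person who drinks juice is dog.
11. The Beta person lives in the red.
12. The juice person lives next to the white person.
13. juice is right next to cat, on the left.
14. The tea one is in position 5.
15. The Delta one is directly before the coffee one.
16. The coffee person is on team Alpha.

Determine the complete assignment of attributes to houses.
Solution:

House | Drink | Color | Profession | Pet | Team
-----------------------------------------------
  1   | juice | blue | artist | dog | Delta
  2   | coffee | white | engineer | cat | Alpha
  3   | water | yellow | doctor | bird | Gamma
  4   | milk | green | lawyer | horse | Epsilon
  5   | tea | red | teacher | fish | Beta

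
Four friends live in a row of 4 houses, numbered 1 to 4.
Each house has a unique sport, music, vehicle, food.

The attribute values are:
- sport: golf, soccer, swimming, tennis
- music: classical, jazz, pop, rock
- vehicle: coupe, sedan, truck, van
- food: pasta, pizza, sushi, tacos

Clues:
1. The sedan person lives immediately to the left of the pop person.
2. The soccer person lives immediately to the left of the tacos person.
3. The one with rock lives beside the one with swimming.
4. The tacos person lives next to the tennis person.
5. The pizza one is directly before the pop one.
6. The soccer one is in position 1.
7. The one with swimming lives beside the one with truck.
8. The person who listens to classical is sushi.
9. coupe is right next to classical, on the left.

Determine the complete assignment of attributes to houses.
Solution:

House | Sport | Music | Vehicle | Food
--------------------------------------
  1   | soccer | rock | sedan | pizza
  2   | swimming | pop | coupe | tacos
  3   | tennis | classical | truck | sushi
  4   | golf | jazz | van | pasta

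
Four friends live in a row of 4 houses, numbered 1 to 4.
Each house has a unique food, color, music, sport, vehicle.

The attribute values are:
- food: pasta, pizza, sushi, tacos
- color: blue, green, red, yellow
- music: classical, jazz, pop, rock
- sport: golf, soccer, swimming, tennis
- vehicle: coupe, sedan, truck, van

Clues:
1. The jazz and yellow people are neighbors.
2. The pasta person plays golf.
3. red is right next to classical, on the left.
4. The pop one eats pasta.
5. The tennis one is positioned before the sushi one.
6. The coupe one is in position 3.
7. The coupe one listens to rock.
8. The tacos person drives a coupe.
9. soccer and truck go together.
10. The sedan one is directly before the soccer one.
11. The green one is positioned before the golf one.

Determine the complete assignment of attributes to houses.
Solution:

House | Food | Color | Music | Sport | Vehicle
----------------------------------------------
  1   | pizza | red | jazz | tennis | sedan
  2   | sushi | yellow | classical | soccer | truck
  3   | tacos | green | rock | swimming | coupe
  4   | pasta | blue | pop | golf | van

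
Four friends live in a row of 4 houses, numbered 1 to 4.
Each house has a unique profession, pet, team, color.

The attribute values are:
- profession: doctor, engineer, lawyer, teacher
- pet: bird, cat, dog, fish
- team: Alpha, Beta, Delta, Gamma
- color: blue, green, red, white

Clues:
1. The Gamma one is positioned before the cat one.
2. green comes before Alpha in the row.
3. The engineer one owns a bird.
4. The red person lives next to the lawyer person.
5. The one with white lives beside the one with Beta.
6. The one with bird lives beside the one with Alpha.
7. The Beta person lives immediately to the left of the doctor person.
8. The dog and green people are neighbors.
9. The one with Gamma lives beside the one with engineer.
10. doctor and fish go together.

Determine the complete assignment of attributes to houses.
Solution:

House | Profession | Pet | Team | Color
---------------------------------------
  1   | teacher | dog | Gamma | white
  2   | engineer | bird | Beta | green
  3   | doctor | fish | Alpha | red
  4   | lawyer | cat | Delta | blue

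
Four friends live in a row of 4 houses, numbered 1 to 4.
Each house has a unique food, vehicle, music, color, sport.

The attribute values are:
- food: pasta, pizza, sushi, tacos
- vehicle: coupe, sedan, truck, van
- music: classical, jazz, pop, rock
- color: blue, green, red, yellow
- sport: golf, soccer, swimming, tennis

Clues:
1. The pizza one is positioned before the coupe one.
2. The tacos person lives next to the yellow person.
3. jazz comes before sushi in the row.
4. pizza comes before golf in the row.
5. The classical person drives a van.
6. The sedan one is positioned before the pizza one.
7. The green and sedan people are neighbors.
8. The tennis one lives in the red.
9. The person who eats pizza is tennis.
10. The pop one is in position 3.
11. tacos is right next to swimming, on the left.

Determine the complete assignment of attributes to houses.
Solution:

House | Food | Vehicle | Music | Color | Sport
----------------------------------------------
  1   | tacos | van | classical | green | soccer
  2   | pasta | sedan | jazz | yellow | swimming
  3   | pizza | truck | pop | red | tennis
  4   | sushi | coupe | rock | blue | golf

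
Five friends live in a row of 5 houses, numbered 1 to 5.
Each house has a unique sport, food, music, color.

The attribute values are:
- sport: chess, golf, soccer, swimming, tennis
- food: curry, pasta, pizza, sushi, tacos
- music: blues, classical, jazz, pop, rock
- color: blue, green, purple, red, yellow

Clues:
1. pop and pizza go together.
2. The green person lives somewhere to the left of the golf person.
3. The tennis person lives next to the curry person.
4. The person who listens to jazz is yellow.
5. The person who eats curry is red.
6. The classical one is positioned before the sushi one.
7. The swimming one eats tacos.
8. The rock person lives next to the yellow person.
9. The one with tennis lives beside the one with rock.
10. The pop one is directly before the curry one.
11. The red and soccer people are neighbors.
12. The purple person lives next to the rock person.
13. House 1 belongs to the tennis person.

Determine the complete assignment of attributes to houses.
Solution:

House | Sport | Food | Music | Color
------------------------------------
  1   | tennis | pizza | pop | purple
  2   | chess | curry | rock | red
  3   | soccer | pasta | jazz | yellow
  4   | swimming | tacos | classical | green
  5   | golf | sushi | blues | blue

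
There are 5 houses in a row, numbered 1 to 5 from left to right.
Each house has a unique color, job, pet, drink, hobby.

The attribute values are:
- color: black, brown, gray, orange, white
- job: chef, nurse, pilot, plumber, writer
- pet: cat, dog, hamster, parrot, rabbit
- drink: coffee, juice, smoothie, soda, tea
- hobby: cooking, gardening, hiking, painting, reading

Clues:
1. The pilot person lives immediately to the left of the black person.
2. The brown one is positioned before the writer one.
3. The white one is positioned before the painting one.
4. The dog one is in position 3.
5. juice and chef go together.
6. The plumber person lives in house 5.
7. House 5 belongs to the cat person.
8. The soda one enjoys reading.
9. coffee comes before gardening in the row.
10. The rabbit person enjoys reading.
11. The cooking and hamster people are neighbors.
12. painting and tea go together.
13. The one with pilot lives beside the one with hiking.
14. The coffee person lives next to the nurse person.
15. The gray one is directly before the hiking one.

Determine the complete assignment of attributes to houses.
Solution:

House | Color | Job | Pet | Drink | Hobby
-----------------------------------------
  1   | gray | pilot | parrot | coffee | cooking
  2   | black | nurse | hamster | smoothie | hiking
  3   | brown | chef | dog | juice | gardening
  4   | white | writer | rabbit | soda | reading
  5   | orange | plumber | cat | tea | painting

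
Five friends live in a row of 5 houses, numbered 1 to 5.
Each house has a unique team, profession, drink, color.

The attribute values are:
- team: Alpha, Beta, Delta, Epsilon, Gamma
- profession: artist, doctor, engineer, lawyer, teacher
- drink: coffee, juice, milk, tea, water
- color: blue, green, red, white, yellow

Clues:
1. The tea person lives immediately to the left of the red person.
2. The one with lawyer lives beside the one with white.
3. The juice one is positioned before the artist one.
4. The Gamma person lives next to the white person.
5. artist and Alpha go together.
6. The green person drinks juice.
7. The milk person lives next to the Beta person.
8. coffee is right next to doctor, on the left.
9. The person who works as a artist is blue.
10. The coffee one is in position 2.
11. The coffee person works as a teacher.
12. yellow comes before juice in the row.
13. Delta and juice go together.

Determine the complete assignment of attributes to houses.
Solution:

House | Team | Profession | Drink | Color
-----------------------------------------
  1   | Gamma | lawyer | milk | yellow
  2   | Beta | teacher | coffee | white
  3   | Delta | doctor | juice | green
  4   | Alpha | artist | tea | blue
  5   | Epsilon | engineer | water | red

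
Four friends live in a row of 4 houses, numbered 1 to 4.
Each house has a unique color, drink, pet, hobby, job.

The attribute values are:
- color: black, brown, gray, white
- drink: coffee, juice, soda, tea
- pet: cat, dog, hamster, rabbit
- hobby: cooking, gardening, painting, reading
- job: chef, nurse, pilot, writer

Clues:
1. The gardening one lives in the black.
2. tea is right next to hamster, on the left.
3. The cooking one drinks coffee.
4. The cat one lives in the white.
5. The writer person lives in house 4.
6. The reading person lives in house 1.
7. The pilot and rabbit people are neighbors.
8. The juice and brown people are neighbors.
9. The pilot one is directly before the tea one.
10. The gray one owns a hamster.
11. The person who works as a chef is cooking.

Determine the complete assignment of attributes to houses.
Solution:

House | Color | Drink | Pet | Hobby | Job
-----------------------------------------
  1   | white | juice | cat | reading | pilot
  2   | brown | tea | rabbit | painting | nurse
  3   | gray | coffee | hamster | cooking | chef
  4   | black | soda | dog | gardening | writer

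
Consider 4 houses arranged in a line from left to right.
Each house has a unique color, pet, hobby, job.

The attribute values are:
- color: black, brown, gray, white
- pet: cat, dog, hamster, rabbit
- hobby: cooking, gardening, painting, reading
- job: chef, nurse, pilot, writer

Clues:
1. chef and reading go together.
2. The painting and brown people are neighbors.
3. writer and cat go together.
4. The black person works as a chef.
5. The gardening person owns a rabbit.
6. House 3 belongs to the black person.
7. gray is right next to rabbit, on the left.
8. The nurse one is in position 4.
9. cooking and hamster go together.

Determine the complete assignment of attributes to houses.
Solution:

House | Color | Pet | Hobby | Job
---------------------------------
  1   | gray | cat | painting | writer
  2   | brown | rabbit | gardening | pilot
  3   | black | dog | reading | chef
  4   | white | hamster | cooking | nurse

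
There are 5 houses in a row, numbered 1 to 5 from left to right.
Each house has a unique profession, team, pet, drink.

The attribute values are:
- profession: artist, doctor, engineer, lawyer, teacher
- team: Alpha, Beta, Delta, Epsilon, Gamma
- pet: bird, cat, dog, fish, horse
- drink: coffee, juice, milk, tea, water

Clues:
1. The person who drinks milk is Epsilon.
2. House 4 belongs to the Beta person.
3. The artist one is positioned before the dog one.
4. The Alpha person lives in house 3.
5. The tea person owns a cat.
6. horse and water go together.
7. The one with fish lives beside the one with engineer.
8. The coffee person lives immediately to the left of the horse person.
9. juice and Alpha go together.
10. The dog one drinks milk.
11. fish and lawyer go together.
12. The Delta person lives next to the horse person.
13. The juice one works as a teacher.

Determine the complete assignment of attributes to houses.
Solution:

House | Profession | Team | Pet | Drink
---------------------------------------
  1   | lawyer | Delta | fish | coffee
  2   | engineer | Gamma | horse | water
  3   | teacher | Alpha | bird | juice
  4   | artist | Beta | cat | tea
  5   | doctor | Epsilon | dog | milk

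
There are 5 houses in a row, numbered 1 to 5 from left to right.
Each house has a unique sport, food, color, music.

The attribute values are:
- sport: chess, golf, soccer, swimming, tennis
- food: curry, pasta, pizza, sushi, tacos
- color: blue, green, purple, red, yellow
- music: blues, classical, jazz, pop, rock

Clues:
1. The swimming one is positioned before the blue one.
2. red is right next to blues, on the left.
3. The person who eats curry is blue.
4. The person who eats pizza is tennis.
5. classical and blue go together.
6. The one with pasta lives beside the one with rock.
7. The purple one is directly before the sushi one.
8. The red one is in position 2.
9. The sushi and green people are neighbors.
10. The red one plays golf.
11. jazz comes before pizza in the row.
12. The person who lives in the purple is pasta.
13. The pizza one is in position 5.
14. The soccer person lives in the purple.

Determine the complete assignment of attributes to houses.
Solution:

House | Sport | Food | Color | Music
------------------------------------
  1   | soccer | pasta | purple | jazz
  2   | golf | sushi | red | rock
  3   | swimming | tacos | green | blues
  4   | chess | curry | blue | classical
  5   | tennis | pizza | yellow | pop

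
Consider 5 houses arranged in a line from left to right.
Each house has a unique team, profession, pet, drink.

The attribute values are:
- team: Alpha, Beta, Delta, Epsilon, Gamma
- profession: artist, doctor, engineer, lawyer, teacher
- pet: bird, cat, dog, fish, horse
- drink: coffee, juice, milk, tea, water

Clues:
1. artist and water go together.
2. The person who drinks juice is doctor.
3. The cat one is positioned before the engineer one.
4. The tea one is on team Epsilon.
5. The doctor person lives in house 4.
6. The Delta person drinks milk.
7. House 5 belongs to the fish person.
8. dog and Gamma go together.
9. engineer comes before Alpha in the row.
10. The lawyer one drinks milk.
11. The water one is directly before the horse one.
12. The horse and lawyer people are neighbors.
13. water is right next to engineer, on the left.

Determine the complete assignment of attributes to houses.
Solution:

House | Team | Profession | Pet | Drink
---------------------------------------
  1   | Beta | artist | cat | water
  2   | Epsilon | engineer | horse | tea
  3   | Delta | lawyer | bird | milk
  4   | Gamma | doctor | dog | juice
  5   | Alpha | teacher | fish | coffee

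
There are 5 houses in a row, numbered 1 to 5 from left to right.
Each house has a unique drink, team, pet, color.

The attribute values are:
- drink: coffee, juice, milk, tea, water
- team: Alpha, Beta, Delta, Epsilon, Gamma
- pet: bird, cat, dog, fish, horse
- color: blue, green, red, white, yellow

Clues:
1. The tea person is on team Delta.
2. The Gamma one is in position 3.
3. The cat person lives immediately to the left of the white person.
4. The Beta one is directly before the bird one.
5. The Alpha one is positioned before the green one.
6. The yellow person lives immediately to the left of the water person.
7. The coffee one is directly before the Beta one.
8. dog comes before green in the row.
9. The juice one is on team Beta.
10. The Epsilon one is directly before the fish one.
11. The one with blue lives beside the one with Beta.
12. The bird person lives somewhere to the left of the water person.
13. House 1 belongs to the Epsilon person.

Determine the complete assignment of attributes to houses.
Solution:

House | Drink | Team | Pet | Color
----------------------------------
  1   | coffee | Epsilon | cat | blue
  2   | juice | Beta | fish | white
  3   | milk | Gamma | bird | yellow
  4   | water | Alpha | dog | red
  5   | tea | Delta | horse | green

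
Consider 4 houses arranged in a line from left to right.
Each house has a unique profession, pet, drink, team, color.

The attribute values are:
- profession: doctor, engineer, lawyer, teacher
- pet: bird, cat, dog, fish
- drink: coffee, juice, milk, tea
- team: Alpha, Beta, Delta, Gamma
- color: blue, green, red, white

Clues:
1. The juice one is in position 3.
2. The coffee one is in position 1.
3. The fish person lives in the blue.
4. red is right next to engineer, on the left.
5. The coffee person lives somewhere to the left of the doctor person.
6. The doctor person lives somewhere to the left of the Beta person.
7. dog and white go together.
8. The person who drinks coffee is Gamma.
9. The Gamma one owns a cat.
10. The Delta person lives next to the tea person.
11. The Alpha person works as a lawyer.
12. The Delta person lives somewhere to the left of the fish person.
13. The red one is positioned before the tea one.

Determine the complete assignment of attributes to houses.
Solution:

House | Profession | Pet | Drink | Team | Color
-----------------------------------------------
  1   | teacher | cat | coffee | Gamma | green
  2   | lawyer | dog | milk | Alpha | white
  3   | doctor | bird | juice | Delta | red
  4   | engineer | fish | tea | Beta | blue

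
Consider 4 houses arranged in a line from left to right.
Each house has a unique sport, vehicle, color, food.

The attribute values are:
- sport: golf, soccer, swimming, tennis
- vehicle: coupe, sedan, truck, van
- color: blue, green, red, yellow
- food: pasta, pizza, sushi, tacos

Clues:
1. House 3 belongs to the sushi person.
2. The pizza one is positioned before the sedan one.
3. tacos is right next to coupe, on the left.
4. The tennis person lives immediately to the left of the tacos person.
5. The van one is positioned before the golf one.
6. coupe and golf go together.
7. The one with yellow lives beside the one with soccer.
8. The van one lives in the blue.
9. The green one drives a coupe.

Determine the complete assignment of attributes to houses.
Solution:

House | Sport | Vehicle | Color | Food
--------------------------------------
  1   | tennis | truck | yellow | pizza
  2   | soccer | van | blue | tacos
  3   | golf | coupe | green | sushi
  4   | swimming | sedan | red | pasta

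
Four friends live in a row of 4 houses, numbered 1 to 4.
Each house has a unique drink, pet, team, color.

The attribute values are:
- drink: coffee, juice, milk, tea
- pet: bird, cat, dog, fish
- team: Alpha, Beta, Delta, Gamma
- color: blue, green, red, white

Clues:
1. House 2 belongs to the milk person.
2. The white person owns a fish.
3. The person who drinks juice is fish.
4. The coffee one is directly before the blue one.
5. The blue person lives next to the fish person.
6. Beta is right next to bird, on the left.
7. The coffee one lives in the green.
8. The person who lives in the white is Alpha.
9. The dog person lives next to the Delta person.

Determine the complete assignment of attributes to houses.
Solution:

House | Drink | Pet | Team | Color
----------------------------------
  1   | coffee | dog | Beta | green
  2   | milk | bird | Delta | blue
  3   | juice | fish | Alpha | white
  4   | tea | cat | Gamma | red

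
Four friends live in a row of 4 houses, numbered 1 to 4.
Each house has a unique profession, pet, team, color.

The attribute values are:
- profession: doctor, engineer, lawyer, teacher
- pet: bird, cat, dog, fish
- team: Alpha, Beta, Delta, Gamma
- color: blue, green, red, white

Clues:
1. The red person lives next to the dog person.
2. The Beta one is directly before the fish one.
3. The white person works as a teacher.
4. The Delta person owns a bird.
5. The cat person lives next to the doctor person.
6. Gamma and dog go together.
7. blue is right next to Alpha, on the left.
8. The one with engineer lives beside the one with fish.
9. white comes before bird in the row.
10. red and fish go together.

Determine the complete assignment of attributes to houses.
Solution:

House | Profession | Pet | Team | Color
---------------------------------------
  1   | engineer | cat | Beta | blue
  2   | doctor | fish | Alpha | red
  3   | teacher | dog | Gamma | white
  4   | lawyer | bird | Delta | green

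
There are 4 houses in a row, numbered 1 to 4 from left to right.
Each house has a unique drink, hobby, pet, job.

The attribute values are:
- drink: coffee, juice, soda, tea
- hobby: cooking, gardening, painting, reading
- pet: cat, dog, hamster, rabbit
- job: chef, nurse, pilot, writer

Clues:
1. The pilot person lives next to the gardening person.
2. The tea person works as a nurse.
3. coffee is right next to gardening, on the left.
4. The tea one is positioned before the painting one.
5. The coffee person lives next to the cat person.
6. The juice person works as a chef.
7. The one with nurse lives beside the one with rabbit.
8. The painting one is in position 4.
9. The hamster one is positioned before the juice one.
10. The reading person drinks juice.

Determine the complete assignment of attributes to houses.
Solution:

House | Drink | Hobby | Pet | Job
---------------------------------
  1   | coffee | cooking | hamster | pilot
  2   | tea | gardening | cat | nurse
  3   | juice | reading | rabbit | chef
  4   | soda | painting | dog | writer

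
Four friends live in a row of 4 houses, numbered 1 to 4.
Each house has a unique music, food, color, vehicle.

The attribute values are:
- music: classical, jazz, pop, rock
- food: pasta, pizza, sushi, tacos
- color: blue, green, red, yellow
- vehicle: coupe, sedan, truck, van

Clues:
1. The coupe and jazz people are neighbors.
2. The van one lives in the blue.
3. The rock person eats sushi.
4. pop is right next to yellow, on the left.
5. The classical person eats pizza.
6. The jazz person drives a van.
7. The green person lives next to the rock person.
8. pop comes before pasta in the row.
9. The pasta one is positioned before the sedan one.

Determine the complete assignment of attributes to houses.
Solution:

House | Music | Food | Color | Vehicle
--------------------------------------
  1   | pop | tacos | green | truck
  2   | rock | sushi | yellow | coupe
  3   | jazz | pasta | blue | van
  4   | classical | pizza | red | sedan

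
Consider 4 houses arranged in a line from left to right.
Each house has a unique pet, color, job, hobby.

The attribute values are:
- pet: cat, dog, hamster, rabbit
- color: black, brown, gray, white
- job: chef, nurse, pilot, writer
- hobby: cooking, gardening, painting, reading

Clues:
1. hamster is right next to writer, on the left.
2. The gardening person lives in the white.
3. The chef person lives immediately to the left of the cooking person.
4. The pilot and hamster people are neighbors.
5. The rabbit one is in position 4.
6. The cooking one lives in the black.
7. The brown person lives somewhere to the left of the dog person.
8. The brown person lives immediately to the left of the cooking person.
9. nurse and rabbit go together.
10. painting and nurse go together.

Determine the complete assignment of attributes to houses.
Solution:

House | Pet | Color | Job | Hobby
---------------------------------
  1   | cat | white | pilot | gardening
  2   | hamster | brown | chef | reading
  3   | dog | black | writer | cooking
  4   | rabbit | gray | nurse | painting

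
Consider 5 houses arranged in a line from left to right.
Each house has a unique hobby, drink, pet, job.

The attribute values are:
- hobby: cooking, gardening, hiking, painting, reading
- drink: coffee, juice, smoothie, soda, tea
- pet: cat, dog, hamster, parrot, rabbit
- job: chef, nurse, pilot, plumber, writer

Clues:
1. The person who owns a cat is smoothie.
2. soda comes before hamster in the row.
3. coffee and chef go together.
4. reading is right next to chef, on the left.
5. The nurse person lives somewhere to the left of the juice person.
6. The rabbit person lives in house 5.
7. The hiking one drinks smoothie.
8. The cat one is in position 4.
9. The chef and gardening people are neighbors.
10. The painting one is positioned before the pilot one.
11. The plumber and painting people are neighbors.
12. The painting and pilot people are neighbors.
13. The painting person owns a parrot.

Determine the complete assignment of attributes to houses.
Solution:

House | Hobby | Drink | Pet | Job
---------------------------------
  1   | reading | soda | dog | plumber
  2   | painting | coffee | parrot | chef
  3   | gardening | tea | hamster | pilot
  4   | hiking | smoothie | cat | nurse
  5   | cooking | juice | rabbit | writer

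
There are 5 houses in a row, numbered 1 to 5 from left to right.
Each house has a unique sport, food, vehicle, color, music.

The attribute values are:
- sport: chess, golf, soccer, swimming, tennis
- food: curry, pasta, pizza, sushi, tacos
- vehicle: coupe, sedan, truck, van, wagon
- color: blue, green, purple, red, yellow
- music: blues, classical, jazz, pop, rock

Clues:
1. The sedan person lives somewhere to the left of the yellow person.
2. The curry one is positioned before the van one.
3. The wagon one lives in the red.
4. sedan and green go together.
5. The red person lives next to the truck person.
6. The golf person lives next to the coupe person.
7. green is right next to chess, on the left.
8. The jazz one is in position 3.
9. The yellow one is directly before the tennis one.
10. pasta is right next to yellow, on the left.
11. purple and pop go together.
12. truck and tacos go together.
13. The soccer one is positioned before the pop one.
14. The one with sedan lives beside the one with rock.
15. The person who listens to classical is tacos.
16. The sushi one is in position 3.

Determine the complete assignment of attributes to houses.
Solution:

House | Sport | Food | Vehicle | Color | Music
----------------------------------------------
  1   | golf | pasta | sedan | green | blues
  2   | chess | curry | coupe | yellow | rock
  3   | tennis | sushi | wagon | red | jazz
  4   | soccer | tacos | truck | blue | classical
  5   | swimming | pizza | van | purple | pop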